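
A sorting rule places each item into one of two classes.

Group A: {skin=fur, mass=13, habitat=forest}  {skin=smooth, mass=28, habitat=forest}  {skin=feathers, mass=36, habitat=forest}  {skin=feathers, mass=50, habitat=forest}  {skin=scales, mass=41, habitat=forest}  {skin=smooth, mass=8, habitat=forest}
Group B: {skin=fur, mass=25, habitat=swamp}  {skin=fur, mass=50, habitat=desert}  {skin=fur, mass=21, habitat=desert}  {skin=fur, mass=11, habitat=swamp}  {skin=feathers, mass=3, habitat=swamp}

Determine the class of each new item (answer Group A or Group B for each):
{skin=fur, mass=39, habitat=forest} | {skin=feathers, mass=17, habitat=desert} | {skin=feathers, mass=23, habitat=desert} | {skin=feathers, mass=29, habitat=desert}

Group A, Group B, Group B, Group B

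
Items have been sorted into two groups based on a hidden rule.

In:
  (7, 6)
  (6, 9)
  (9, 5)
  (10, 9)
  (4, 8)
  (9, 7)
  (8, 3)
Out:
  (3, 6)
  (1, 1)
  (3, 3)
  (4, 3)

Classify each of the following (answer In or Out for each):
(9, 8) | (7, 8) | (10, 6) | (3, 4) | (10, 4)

In, In, In, Out, In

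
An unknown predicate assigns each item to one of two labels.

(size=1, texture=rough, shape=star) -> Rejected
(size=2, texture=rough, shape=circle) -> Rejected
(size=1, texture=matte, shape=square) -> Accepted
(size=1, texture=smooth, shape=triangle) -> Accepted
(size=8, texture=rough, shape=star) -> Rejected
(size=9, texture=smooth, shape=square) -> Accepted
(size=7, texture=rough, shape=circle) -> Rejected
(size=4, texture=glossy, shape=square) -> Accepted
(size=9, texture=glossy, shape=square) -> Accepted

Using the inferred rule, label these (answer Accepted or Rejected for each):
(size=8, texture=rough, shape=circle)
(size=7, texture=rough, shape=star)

Rejected, Rejected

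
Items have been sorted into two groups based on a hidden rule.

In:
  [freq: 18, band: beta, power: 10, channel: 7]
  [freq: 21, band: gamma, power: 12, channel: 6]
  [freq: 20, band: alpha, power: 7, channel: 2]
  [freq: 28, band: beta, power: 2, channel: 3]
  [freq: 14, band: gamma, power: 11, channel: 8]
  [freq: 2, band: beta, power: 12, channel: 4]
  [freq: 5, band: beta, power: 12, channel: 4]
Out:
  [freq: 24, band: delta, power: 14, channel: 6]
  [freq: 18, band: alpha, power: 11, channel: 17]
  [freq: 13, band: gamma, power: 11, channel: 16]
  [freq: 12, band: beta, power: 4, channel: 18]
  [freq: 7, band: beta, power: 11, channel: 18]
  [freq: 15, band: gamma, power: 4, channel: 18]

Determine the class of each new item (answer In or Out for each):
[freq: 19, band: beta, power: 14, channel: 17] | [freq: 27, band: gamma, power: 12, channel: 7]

The common property of the 'In' items is: power ≤ 12 AND channel ≤ 8. No 'Out' item has it.
[freq: 19, band: beta, power: 14, channel: 17] → power = 14, channel = 17 → Out.
[freq: 27, band: gamma, power: 12, channel: 7] → power = 12, channel = 7 → In.

Out, In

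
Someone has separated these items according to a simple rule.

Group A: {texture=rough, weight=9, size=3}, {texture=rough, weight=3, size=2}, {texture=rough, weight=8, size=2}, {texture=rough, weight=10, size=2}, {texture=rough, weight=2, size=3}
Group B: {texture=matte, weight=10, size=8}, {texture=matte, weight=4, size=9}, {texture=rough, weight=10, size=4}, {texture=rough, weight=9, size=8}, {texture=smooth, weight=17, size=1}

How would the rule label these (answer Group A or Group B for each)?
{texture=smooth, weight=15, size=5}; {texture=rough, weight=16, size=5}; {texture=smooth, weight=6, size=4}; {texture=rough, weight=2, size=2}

The rule appears to be: texture is rough AND size ≤ 3.
{texture=smooth, weight=15, size=5} → texture is smooth, size = 5 → Group B.
{texture=rough, weight=16, size=5} → texture is rough, size = 5 → Group B.
{texture=smooth, weight=6, size=4} → texture is smooth, size = 4 → Group B.
{texture=rough, weight=2, size=2} → texture is rough, size = 2 → Group A.

Group B, Group B, Group B, Group A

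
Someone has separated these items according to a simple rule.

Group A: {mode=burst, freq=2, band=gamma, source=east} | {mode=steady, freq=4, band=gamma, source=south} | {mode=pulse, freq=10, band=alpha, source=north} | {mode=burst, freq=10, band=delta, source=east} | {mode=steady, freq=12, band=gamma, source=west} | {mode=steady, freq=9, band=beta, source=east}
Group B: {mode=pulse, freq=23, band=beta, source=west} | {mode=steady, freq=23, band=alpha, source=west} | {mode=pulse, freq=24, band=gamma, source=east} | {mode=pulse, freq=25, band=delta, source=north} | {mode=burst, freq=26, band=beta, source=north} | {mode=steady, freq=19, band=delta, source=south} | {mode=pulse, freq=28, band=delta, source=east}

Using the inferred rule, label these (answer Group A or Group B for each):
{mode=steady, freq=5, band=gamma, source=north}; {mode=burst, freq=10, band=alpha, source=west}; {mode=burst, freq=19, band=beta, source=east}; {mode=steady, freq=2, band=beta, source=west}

Group A, Group A, Group B, Group A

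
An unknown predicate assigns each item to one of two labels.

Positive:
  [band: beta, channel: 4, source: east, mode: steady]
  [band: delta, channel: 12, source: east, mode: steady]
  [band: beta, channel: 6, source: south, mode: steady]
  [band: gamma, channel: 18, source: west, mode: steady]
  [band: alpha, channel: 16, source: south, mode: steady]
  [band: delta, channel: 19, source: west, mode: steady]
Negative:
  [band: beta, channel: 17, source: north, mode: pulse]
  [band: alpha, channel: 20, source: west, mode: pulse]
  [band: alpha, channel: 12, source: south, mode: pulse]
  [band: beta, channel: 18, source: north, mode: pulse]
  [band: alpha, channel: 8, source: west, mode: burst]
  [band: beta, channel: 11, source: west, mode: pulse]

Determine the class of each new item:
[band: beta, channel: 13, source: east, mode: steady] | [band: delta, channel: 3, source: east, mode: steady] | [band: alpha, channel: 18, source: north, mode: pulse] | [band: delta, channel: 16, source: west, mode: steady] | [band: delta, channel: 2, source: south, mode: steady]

Positive, Positive, Negative, Positive, Positive

Every 'Positive' example satisfies: mode is steady. None of the 'Negative' examples do.
[band: beta, channel: 13, source: east, mode: steady]: mode is steady, passes → Positive.
[band: delta, channel: 3, source: east, mode: steady]: mode is steady, passes → Positive.
[band: alpha, channel: 18, source: north, mode: pulse]: mode is pulse, does not fit → Negative.
[band: delta, channel: 16, source: west, mode: steady]: mode is steady, passes → Positive.
[band: delta, channel: 2, source: south, mode: steady]: mode is steady, passes → Positive.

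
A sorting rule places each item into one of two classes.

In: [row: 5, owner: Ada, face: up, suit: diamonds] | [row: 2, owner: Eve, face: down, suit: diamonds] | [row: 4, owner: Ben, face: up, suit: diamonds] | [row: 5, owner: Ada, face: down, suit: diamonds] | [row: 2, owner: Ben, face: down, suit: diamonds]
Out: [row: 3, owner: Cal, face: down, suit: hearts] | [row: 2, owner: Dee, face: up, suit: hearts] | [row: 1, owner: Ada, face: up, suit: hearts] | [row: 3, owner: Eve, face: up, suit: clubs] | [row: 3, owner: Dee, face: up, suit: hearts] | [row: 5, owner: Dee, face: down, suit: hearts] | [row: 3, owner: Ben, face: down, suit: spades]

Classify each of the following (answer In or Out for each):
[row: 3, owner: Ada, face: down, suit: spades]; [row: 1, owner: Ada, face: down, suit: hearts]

The distinguishing property — suit is diamonds — holds for all the 'In' cases and none of the 'Out' cases.
[row: 3, owner: Ada, face: down, suit: spades]: suit is spades — fails this test, so Out. [row: 1, owner: Ada, face: down, suit: hearts]: suit is hearts — fails this test, so Out.

Out, Out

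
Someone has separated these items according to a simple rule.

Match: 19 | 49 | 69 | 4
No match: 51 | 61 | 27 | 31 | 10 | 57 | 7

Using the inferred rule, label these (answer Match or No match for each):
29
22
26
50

Match, No match, No match, No match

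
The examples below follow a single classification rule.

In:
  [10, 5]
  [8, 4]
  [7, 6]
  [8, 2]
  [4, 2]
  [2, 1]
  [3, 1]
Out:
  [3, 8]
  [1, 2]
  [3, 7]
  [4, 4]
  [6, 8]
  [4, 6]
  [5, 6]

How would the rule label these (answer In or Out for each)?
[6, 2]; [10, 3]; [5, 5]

All 'In' examples share one property — first > second — and every 'Out' example lacks it.
[6, 2]: 6 > 2 — qualifies, so In. [10, 3]: 10 > 3 — qualifies, so In. [5, 5]: 5 = 5 — doesn't qualify, so Out.

In, In, Out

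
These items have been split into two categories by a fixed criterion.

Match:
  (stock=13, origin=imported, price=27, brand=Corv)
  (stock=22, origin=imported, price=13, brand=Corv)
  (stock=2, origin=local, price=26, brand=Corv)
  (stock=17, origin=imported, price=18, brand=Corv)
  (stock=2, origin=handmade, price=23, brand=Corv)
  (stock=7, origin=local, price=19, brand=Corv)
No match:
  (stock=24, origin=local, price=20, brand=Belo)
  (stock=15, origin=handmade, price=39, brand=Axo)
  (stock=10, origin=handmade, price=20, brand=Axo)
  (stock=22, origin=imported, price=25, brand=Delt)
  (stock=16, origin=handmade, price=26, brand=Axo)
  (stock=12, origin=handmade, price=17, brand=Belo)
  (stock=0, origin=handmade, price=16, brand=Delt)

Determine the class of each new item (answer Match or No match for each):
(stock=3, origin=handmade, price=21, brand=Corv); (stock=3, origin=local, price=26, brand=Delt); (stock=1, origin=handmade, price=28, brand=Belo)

One predicate separates the groups cleanly: brand is Corv.
(stock=3, origin=handmade, price=21, brand=Corv): brand is Corv — qualifies, so Match.
(stock=3, origin=local, price=26, brand=Delt): brand is Delt — lacks this property, so No match.
(stock=1, origin=handmade, price=28, brand=Belo): brand is Belo — lacks this property, so No match.

Match, No match, No match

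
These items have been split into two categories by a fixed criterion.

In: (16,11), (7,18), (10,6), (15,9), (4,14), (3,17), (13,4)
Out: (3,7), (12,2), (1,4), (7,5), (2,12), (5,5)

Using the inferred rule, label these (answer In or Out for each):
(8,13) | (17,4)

'In' ⟺ sum ≥ 16.
(8,13) → 8+13 = 21 → In. (17,4) → 17+4 = 21 → In.

In, In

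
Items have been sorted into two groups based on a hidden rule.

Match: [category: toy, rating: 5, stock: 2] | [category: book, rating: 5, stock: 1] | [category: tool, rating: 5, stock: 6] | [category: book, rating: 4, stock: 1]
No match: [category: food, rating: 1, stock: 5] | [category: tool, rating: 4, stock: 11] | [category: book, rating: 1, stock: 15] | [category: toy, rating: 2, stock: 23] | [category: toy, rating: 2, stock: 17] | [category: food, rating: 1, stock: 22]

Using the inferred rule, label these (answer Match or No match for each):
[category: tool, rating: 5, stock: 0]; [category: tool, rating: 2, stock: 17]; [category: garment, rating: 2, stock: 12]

Match, No match, No match

Every 'Match' example satisfies: stock ≤ 6 AND rating ≥ 2. None of the 'No match' examples do.
[category: tool, rating: 5, stock: 0]: Match (stock = 0, rating = 5). [category: tool, rating: 2, stock: 17]: No match (stock = 17, rating = 2). [category: garment, rating: 2, stock: 12]: No match (stock = 12, rating = 2).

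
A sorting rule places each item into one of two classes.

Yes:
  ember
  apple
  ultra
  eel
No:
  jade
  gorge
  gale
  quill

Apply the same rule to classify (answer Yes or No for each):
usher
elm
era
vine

Yes, Yes, Yes, No

All 'Yes' examples share one property — starts with a vowel — and every 'No' example lacks it.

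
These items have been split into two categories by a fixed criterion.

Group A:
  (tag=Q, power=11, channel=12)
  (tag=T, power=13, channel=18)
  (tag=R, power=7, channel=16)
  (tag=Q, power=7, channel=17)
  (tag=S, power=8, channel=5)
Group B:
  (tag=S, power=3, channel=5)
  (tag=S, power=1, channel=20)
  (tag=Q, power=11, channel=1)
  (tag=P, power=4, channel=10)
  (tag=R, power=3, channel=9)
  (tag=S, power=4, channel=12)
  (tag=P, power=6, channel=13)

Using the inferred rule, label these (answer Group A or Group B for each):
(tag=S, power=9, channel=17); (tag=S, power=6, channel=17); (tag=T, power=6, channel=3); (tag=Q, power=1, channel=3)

Rule: channel ≥ 5 AND power ≥ 7. This holds for each 'Group A' example and fails for each 'Group B' one.

Group A, Group B, Group B, Group B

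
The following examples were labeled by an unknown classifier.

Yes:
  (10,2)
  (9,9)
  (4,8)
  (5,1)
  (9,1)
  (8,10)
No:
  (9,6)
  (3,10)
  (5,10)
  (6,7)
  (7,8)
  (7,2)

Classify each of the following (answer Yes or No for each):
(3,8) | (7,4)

No, No

Comparing the two groups points to one rule — sum is even.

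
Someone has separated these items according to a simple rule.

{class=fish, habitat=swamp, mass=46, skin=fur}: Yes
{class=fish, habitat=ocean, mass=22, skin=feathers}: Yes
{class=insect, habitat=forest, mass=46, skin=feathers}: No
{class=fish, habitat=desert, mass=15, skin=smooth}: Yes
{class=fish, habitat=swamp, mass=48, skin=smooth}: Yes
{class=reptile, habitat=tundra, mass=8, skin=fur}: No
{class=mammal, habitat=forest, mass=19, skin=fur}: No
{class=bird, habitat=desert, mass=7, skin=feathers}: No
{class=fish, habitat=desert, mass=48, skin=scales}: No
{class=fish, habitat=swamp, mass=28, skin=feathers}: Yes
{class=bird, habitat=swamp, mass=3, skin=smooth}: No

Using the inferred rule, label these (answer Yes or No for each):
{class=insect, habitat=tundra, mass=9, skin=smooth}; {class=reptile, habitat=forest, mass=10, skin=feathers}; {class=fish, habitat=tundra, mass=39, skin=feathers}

No, No, Yes

A rule that fits every label: skin is not scales AND class is fish — true of each 'Yes' example, false of each 'No' one.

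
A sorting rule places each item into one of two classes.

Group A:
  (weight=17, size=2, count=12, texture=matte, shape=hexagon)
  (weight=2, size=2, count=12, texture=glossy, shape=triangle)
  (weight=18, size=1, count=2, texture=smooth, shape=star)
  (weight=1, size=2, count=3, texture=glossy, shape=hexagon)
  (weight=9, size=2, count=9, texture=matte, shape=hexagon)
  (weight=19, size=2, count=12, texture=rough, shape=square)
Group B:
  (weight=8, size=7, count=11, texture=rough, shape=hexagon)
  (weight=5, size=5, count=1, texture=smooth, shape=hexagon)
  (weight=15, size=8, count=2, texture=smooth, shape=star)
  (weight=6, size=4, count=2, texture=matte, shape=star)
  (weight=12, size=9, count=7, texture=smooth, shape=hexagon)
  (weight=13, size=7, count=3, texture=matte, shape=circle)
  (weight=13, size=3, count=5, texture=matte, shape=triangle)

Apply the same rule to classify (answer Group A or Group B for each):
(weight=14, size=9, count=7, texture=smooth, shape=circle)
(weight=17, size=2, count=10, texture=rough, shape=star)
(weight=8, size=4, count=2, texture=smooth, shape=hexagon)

Group B, Group A, Group B

One predicate separates the groups cleanly: size ≤ 2.
(weight=14, size=9, count=7, texture=smooth, shape=circle) — size = 9, hence Group B.
(weight=17, size=2, count=10, texture=rough, shape=star) — size = 2, hence Group A.
(weight=8, size=4, count=2, texture=smooth, shape=hexagon) — size = 4, hence Group B.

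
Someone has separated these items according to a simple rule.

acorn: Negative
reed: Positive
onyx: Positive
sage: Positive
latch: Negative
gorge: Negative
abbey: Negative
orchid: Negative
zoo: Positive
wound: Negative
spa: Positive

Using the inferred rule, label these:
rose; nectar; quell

Positive, Negative, Negative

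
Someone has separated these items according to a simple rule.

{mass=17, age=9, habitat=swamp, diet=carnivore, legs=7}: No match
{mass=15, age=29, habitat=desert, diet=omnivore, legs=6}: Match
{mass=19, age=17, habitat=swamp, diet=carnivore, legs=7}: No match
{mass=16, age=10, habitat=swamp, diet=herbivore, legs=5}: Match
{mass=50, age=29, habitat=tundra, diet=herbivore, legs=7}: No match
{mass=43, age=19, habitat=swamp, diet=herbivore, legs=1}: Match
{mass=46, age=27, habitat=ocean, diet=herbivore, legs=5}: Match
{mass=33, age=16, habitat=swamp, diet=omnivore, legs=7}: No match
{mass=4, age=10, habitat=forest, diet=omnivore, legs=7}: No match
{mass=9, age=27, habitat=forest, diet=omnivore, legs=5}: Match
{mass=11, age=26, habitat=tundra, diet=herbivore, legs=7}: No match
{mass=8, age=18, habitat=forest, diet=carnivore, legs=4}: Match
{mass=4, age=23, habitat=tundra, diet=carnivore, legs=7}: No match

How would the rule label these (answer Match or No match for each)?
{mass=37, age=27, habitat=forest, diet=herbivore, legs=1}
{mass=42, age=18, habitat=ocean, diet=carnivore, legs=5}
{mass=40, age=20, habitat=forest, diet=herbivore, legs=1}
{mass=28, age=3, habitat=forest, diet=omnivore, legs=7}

Match, Match, Match, No match

The rule appears to be: legs ≤ 6.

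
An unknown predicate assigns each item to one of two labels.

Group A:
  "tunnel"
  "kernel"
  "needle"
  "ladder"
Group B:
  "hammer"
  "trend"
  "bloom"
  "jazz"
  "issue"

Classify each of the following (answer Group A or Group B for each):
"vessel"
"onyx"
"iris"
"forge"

Rule: even length AND contains 'l'. This holds for each 'Group A' example and fails for each 'Group B' one.
"vessel" → length 6, has 'l' → Group A.
"onyx" → length 4, no 'l' → Group B.
"iris" → length 4, no 'l' → Group B.
"forge" → length 5, no 'l' → Group B.

Group A, Group B, Group B, Group B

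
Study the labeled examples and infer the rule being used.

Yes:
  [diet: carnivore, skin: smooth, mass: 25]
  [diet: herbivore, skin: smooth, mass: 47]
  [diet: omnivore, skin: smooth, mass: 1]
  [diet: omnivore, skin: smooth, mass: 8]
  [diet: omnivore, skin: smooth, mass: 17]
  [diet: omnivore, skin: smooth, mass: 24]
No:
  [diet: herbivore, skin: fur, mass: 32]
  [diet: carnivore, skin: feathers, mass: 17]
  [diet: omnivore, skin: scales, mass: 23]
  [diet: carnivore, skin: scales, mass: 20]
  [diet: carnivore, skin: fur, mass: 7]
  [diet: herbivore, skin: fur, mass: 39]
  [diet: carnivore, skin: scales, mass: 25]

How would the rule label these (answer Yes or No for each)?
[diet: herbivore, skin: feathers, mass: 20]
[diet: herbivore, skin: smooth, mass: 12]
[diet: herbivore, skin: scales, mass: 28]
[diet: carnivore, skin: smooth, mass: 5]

No, Yes, No, Yes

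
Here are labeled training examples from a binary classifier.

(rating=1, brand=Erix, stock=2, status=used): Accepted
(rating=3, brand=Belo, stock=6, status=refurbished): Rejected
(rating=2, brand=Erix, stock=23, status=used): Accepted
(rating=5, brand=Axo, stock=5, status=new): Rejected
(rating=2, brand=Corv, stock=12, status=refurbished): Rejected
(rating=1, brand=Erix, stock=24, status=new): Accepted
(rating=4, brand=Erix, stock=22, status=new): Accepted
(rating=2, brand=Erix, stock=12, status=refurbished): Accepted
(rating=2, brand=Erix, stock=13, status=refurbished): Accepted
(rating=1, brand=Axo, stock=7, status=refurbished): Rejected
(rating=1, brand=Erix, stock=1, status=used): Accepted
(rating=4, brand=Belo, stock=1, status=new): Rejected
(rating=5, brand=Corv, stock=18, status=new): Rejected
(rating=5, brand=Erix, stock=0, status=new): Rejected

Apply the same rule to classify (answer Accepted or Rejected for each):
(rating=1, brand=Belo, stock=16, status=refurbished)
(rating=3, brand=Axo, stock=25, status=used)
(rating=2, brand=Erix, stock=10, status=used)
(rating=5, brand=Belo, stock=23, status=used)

Rejected, Rejected, Accepted, Rejected

All 'Accepted' examples share one property — brand is Erix AND stock ≥ 1 — and every 'Rejected' example lacks it.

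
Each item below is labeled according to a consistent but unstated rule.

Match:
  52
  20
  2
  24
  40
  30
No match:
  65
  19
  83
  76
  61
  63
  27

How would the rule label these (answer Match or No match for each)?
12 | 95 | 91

Match, No match, No match

The classifier is using: even AND at most 52.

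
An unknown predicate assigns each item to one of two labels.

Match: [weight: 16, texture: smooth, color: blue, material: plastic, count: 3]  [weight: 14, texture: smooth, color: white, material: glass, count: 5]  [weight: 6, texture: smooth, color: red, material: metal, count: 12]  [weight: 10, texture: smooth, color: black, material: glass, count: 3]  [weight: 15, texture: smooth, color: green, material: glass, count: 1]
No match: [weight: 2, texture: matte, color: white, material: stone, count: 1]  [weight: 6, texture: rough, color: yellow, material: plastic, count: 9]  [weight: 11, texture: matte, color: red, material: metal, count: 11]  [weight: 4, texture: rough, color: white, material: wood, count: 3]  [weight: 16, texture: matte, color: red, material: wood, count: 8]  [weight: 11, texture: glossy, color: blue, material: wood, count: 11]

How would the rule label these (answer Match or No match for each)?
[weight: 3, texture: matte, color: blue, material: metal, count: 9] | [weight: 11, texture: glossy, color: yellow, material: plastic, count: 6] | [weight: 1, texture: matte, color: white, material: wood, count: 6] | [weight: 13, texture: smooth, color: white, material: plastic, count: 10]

No match, No match, No match, Match

Comparing the two groups points to one rule — texture is smooth.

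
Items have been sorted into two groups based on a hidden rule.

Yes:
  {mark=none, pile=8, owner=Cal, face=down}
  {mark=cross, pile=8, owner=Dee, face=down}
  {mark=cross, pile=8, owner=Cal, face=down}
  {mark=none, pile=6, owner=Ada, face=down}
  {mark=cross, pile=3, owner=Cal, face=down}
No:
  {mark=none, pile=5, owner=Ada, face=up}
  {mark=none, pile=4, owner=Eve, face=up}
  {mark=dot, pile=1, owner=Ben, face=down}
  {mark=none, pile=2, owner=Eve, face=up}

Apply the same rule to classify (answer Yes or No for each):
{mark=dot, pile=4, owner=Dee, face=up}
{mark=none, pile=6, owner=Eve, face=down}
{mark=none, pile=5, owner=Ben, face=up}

'Yes' ⟺ face is down AND pile ≥ 2.
No: {mark=dot, pile=4, owner=Dee, face=up}, since face is up, pile = 4.
Yes: {mark=none, pile=6, owner=Eve, face=down}, since face is down, pile = 6.
No: {mark=none, pile=5, owner=Ben, face=up}, since face is up, pile = 5.

No, Yes, No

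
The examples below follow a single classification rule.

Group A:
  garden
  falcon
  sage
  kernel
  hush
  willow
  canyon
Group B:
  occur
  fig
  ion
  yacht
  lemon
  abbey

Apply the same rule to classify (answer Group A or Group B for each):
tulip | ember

Group B, Group B

'Group A' ⟺ even length.
tulip: length 5, lacks this property → Group B.
ember: length 5, lacks this property → Group B.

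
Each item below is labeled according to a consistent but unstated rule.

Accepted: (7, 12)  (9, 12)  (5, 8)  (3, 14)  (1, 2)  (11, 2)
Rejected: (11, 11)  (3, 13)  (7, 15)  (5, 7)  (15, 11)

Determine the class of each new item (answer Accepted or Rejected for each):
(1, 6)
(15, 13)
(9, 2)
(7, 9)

Accepted, Rejected, Accepted, Rejected

The distinguishing property — sum is odd — holds for all the 'Accepted' cases and none of the 'Rejected' cases.
(1, 6): 1+6 = 7, has this property → Accepted. (15, 13): 15+13 = 28, doesn't match → Rejected. (9, 2): 9+2 = 11, has this property → Accepted. (7, 9): 7+9 = 16, doesn't match → Rejected.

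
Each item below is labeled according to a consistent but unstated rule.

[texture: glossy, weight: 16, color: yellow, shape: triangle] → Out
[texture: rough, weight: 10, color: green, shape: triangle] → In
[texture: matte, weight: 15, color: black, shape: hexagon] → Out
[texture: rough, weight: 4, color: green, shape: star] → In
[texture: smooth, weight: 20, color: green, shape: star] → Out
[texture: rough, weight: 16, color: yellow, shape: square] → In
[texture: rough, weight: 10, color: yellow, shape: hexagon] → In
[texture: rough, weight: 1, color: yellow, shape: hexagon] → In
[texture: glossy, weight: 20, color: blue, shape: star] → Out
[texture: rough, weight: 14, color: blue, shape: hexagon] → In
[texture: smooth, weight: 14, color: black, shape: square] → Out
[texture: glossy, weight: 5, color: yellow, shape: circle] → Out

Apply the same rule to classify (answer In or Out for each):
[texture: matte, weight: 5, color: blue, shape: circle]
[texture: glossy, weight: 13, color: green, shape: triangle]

One predicate separates the groups cleanly: texture is rough.
[texture: matte, weight: 5, color: blue, shape: circle] — texture is matte, hence Out.
[texture: glossy, weight: 13, color: green, shape: triangle] — texture is glossy, hence Out.

Out, Out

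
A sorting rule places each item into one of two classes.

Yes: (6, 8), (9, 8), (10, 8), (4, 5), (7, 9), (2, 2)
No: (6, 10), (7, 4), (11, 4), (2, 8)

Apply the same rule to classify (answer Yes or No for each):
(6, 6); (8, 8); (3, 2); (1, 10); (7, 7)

Yes, Yes, Yes, No, Yes

The distinguishing property — |first − second| ≤ 2 — holds for all the 'Yes' cases and none of the 'No' cases.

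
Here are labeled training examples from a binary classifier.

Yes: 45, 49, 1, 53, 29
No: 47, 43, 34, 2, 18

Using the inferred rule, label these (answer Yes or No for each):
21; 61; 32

Yes, Yes, No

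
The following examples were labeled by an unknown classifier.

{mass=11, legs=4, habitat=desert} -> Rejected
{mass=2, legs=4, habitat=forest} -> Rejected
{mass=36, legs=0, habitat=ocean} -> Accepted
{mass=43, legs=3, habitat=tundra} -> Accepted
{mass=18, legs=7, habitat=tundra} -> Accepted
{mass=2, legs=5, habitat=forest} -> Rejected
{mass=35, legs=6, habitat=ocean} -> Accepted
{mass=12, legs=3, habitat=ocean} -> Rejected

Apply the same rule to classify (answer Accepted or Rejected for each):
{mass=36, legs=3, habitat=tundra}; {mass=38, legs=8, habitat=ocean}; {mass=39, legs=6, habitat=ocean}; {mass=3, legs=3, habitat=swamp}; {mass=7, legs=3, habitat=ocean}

Accepted, Accepted, Accepted, Rejected, Rejected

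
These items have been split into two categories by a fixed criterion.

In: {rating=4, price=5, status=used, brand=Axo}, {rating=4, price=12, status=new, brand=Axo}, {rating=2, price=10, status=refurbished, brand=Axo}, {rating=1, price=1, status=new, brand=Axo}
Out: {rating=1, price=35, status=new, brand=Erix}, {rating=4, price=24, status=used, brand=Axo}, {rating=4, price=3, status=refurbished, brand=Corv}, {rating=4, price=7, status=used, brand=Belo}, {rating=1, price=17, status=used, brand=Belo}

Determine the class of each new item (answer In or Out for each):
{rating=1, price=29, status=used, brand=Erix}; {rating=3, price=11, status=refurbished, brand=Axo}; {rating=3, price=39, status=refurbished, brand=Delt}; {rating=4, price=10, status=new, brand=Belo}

All 'In' examples share one property — brand is Axo AND price ≤ 12 — and every 'Out' example lacks it.

Out, In, Out, Out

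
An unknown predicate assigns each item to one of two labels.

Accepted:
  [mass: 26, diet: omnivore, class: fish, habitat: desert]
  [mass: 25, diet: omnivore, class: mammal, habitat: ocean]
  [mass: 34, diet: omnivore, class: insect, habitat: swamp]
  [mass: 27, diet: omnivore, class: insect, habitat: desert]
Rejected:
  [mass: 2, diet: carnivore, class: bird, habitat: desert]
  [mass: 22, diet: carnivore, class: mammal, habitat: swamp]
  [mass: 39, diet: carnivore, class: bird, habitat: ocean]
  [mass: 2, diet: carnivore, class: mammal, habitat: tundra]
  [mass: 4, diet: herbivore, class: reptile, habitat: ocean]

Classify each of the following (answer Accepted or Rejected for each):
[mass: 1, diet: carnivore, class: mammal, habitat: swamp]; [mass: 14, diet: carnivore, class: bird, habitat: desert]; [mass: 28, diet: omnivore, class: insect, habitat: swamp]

Comparing the two groups points to one rule — diet is omnivore.
[mass: 1, diet: carnivore, class: mammal, habitat: swamp] — diet is carnivore, hence Rejected.
[mass: 14, diet: carnivore, class: bird, habitat: desert] — diet is carnivore, hence Rejected.
[mass: 28, diet: omnivore, class: insect, habitat: swamp] — diet is omnivore, hence Accepted.

Rejected, Rejected, Accepted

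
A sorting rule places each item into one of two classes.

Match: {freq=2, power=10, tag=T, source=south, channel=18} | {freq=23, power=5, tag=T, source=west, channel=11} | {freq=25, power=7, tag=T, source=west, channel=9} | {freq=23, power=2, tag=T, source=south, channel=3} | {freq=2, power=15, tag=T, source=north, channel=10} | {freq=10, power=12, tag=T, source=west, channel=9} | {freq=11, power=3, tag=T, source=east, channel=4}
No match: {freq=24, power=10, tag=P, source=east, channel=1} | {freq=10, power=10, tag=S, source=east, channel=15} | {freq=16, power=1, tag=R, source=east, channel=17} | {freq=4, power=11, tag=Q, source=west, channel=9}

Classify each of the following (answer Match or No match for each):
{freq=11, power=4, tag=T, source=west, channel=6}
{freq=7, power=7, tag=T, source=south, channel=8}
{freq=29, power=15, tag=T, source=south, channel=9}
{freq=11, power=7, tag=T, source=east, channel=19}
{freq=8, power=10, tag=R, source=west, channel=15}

Every 'Match' example satisfies: tag is T. None of the 'No match' examples do.
{freq=11, power=4, tag=T, source=west, channel=6} → tag is T → Match. {freq=7, power=7, tag=T, source=south, channel=8} → tag is T → Match. {freq=29, power=15, tag=T, source=south, channel=9} → tag is T → Match. {freq=11, power=7, tag=T, source=east, channel=19} → tag is T → Match. {freq=8, power=10, tag=R, source=west, channel=15} → tag is R → No match.

Match, Match, Match, Match, No match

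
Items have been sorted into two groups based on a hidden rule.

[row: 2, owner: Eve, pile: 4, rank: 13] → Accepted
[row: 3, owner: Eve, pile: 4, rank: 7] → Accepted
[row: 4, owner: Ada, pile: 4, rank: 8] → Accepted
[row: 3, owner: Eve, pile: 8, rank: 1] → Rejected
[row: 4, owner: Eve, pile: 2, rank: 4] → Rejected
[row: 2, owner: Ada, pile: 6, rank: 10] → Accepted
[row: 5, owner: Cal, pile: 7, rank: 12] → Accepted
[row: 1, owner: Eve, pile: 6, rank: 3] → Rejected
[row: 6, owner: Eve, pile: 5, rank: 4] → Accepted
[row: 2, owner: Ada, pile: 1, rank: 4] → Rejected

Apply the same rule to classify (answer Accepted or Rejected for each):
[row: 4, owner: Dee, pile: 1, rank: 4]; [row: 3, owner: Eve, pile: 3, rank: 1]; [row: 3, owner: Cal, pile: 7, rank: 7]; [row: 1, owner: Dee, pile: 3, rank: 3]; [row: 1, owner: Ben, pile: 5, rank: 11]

Rejected, Rejected, Accepted, Rejected, Accepted

The classifier is using: pile ≥ 4 AND rank ≥ 4.
Rejected: [row: 4, owner: Dee, pile: 1, rank: 4], since pile = 1, rank = 4. Rejected: [row: 3, owner: Eve, pile: 3, rank: 1], since pile = 3, rank = 1. Accepted: [row: 3, owner: Cal, pile: 7, rank: 7], since pile = 7, rank = 7. Rejected: [row: 1, owner: Dee, pile: 3, rank: 3], since pile = 3, rank = 3. Accepted: [row: 1, owner: Ben, pile: 5, rank: 11], since pile = 5, rank = 11.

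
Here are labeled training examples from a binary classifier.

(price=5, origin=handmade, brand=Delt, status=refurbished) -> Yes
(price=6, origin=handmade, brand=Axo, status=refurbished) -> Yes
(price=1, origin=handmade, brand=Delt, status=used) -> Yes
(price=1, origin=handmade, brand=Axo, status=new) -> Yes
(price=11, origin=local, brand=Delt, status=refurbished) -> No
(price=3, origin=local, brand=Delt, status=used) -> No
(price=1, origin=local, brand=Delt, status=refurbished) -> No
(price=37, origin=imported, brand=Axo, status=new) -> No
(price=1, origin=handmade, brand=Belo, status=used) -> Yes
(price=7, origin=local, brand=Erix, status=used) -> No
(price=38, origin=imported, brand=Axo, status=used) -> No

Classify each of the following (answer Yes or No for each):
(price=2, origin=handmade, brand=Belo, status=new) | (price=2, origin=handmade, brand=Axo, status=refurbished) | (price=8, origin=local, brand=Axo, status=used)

Yes, Yes, No

The pattern is that an item is 'Yes' exactly when: origin is handmade.
(price=2, origin=handmade, brand=Belo, status=new): origin is handmade — passes, so Yes. (price=2, origin=handmade, brand=Axo, status=refurbished): origin is handmade — passes, so Yes. (price=8, origin=local, brand=Axo, status=used): origin is local — fails this test, so No.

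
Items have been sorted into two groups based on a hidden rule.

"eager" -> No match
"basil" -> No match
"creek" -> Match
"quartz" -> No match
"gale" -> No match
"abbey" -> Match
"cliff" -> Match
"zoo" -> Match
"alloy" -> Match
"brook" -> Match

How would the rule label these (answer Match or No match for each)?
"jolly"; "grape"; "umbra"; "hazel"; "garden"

The common property of the 'Match' items is: has a double letter. No 'No match' item has it.

Match, No match, No match, No match, No match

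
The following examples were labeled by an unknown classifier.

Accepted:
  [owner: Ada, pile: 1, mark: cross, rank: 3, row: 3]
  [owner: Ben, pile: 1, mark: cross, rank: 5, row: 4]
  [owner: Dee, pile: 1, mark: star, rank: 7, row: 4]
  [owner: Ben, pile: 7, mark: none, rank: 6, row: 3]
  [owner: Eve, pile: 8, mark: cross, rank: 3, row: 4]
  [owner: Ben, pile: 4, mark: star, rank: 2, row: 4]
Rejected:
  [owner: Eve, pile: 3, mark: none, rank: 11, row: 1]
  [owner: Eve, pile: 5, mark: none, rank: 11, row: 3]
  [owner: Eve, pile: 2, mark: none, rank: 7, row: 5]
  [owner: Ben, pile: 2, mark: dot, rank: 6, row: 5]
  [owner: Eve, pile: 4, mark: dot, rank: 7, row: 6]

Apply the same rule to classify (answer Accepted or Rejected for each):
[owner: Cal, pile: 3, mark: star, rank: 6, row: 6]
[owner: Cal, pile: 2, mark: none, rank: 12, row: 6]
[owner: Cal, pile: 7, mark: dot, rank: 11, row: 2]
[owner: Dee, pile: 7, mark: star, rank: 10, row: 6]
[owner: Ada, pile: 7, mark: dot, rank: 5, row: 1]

Rejected, Rejected, Rejected, Rejected, Accepted

A rule that fits every label: rank ≤ 7 AND row ≤ 4 — true of each 'Accepted' example, false of each 'Rejected' one.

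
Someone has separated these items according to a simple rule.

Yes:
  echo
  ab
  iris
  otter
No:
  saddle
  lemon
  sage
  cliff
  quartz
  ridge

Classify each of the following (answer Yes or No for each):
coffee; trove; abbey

Looking at the examples, the only property every 'Yes' case has and every 'No' case lacks is: starts with a vowel.
coffee: starts with 'c' — does not pass, so No.
trove: starts with 't' — does not pass, so No.
abbey: starts with 'a' — satisfies this, so Yes.

No, No, Yes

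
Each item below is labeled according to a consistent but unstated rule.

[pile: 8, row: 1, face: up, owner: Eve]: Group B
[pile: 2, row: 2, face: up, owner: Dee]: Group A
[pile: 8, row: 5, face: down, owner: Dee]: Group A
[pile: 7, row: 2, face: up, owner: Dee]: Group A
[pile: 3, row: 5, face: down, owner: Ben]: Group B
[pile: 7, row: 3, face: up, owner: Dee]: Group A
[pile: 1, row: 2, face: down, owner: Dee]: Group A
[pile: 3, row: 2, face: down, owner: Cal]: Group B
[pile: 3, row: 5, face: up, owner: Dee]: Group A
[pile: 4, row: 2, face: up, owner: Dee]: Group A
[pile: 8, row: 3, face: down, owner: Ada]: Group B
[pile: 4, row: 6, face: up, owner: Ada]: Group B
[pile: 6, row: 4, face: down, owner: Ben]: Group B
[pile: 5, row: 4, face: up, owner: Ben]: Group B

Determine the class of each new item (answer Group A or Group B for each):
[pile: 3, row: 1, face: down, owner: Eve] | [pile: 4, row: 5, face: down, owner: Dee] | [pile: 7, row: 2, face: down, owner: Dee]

Group B, Group A, Group A

Every 'Group A' example satisfies: owner is Dee. None of the 'Group B' examples do.
[pile: 3, row: 1, face: down, owner: Eve]: Group B (owner is Eve). [pile: 4, row: 5, face: down, owner: Dee]: Group A (owner is Dee). [pile: 7, row: 2, face: down, owner: Dee]: Group A (owner is Dee).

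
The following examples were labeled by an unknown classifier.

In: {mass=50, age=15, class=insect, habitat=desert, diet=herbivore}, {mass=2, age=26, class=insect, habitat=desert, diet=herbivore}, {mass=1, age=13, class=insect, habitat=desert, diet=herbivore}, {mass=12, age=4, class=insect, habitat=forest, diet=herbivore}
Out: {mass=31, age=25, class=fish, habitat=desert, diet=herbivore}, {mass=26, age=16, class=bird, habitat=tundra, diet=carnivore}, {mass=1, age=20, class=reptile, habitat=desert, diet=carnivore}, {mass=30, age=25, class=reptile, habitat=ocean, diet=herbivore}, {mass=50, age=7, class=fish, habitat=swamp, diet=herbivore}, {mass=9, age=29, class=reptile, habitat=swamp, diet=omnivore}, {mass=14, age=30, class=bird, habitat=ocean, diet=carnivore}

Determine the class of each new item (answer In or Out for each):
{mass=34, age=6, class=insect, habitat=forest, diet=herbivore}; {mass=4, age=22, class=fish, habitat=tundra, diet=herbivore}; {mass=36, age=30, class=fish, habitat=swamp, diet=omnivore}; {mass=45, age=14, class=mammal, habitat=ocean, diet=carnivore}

One predicate separates the groups cleanly: class is insect.
{mass=34, age=6, class=insect, habitat=forest, diet=herbivore} — class is insect, hence In.
{mass=4, age=22, class=fish, habitat=tundra, diet=herbivore} — class is fish, hence Out.
{mass=36, age=30, class=fish, habitat=swamp, diet=omnivore} — class is fish, hence Out.
{mass=45, age=14, class=mammal, habitat=ocean, diet=carnivore} — class is mammal, hence Out.

In, Out, Out, Out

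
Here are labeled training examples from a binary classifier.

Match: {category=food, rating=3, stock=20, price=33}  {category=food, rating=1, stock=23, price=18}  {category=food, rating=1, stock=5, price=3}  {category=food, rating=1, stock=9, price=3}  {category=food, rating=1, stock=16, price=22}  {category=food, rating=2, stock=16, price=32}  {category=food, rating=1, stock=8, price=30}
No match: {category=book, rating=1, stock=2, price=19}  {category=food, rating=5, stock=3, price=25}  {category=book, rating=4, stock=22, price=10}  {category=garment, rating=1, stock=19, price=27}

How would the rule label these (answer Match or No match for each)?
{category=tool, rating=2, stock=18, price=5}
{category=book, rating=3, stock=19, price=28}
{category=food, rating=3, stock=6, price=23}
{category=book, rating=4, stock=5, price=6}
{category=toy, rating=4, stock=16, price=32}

No match, No match, Match, No match, No match

The simplest hypothesis consistent with all the labels is: category is food AND stock ≥ 5.
{category=tool, rating=2, stock=18, price=5} — category is tool, stock = 18, hence No match.
{category=book, rating=3, stock=19, price=28} — category is book, stock = 19, hence No match.
{category=food, rating=3, stock=6, price=23} — category is food, stock = 6, hence Match.
{category=book, rating=4, stock=5, price=6} — category is book, stock = 5, hence No match.
{category=toy, rating=4, stock=16, price=32} — category is toy, stock = 16, hence No match.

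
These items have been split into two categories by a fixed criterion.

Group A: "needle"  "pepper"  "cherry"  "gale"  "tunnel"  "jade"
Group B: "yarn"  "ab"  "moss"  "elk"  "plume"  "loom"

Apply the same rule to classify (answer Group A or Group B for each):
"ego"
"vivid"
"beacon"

Group B, Group B, Group A

The common property of the 'Group A' items is: even length AND contains 'e'. No 'Group B' item has it.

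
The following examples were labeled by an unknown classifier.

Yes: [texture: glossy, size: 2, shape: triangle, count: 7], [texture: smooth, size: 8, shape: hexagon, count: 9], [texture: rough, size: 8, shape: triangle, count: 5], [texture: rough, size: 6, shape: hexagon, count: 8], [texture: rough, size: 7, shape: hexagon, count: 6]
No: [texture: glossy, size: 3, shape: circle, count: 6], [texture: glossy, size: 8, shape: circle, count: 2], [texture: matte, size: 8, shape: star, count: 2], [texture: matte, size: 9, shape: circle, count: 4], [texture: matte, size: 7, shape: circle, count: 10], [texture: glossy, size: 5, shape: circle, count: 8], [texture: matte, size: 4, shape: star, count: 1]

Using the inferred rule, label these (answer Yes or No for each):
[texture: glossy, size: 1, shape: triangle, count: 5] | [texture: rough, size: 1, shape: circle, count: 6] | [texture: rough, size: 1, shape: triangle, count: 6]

Yes, No, Yes

The pattern is that an item is 'Yes' exactly when: shape is triangle OR shape is hexagon.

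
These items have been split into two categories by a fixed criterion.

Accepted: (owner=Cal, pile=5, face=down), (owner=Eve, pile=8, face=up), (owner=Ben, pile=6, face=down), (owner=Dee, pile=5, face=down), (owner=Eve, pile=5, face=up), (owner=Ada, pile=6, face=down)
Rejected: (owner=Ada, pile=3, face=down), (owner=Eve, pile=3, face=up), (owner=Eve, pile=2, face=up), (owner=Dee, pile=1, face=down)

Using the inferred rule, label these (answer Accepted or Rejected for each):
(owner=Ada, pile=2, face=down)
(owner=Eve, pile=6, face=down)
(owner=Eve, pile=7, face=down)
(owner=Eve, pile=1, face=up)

Rejected, Accepted, Accepted, Rejected

One predicate separates the groups cleanly: pile ≥ 5.
(owner=Ada, pile=2, face=down) → pile = 2 → Rejected. (owner=Eve, pile=6, face=down) → pile = 6 → Accepted. (owner=Eve, pile=7, face=down) → pile = 7 → Accepted. (owner=Eve, pile=1, face=up) → pile = 1 → Rejected.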